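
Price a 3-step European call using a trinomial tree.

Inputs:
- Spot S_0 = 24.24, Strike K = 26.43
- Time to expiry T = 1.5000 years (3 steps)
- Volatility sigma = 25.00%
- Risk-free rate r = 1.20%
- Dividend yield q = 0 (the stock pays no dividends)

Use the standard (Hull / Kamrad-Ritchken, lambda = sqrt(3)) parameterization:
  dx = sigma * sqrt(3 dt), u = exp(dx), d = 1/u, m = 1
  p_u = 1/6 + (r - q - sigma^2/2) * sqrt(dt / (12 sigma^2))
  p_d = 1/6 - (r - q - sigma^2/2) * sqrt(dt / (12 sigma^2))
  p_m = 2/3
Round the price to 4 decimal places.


dt = T/N = 0.500000; dx = sigma*sqrt(3*dt) = 0.306186
u = exp(dx) = 1.358235; d = 1/u = 0.736250
p_u = 0.150949, p_m = 0.666667, p_d = 0.182384
Discount per step: exp(-r*dt) = 0.994018
Stock lattice S(k, j) with j the centered position index:
  k=0: S(0,+0) = 24.2400
  k=1: S(1,-1) = 17.8467; S(1,+0) = 24.2400; S(1,+1) = 32.9236
  k=2: S(2,-2) = 13.1396; S(2,-1) = 17.8467; S(2,+0) = 24.2400; S(2,+1) = 32.9236; S(2,+2) = 44.7180
  k=3: S(3,-3) = 9.6740; S(3,-2) = 13.1396; S(3,-1) = 17.8467; S(3,+0) = 24.2400; S(3,+1) = 32.9236; S(3,+2) = 44.7180; S(3,+3) = 60.7376
Terminal payoffs V(N, j) = max(S_T - K, 0):
  V(3,-3) = 0.000000; V(3,-2) = 0.000000; V(3,-1) = 0.000000; V(3,+0) = 0.000000; V(3,+1) = 6.493622; V(3,+2) = 18.288022; V(3,+3) = 34.307592
Backward induction: V(k, j) = exp(-r*dt) * [p_u * V(k+1, j+1) + p_m * V(k+1, j) + p_d * V(k+1, j-1)]
  V(2,-2) = exp(-r*dt) * [p_u*0.000000 + p_m*0.000000 + p_d*0.000000] = 0.000000
  V(2,-1) = exp(-r*dt) * [p_u*0.000000 + p_m*0.000000 + p_d*0.000000] = 0.000000
  V(2,+0) = exp(-r*dt) * [p_u*6.493622 + p_m*0.000000 + p_d*0.000000] = 0.974343
  V(2,+1) = exp(-r*dt) * [p_u*18.288022 + p_m*6.493622 + p_d*0.000000] = 7.047231
  V(2,+2) = exp(-r*dt) * [p_u*34.307592 + p_m*18.288022 + p_d*6.493622] = 18.444052
  V(1,-1) = exp(-r*dt) * [p_u*0.974343 + p_m*0.000000 + p_d*0.000000] = 0.146196
  V(1,+0) = exp(-r*dt) * [p_u*7.047231 + p_m*0.974343 + p_d*0.000000] = 1.703086
  V(1,+1) = exp(-r*dt) * [p_u*18.444052 + p_m*7.047231 + p_d*0.974343] = 7.614150
  V(0,+0) = exp(-r*dt) * [p_u*7.614150 + p_m*1.703086 + p_d*0.146196] = 2.297577

Answer: Price = V(0,0) = 2.2976


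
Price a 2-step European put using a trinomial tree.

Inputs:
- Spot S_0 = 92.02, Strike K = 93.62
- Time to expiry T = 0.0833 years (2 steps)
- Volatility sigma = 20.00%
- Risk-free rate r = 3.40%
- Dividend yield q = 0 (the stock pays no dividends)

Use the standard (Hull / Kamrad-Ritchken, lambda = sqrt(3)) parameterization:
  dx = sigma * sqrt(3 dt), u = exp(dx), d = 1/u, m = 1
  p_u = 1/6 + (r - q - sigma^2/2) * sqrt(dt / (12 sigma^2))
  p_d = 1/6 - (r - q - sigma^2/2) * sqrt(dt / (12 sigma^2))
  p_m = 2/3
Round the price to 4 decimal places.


dt = T/N = 0.041650; dx = sigma*sqrt(3*dt) = 0.070697
u = exp(dx) = 1.073255; d = 1/u = 0.931745
p_u = 0.170791, p_m = 0.666667, p_d = 0.162543
Discount per step: exp(-r*dt) = 0.998585
Stock lattice S(k, j) with j the centered position index:
  k=0: S(0,+0) = 92.0200
  k=1: S(1,-1) = 85.7391; S(1,+0) = 92.0200; S(1,+1) = 98.7610
  k=2: S(2,-2) = 79.8870; S(2,-1) = 85.7391; S(2,+0) = 92.0200; S(2,+1) = 98.7610; S(2,+2) = 105.9958
Terminal payoffs V(N, j) = max(K - S_T, 0):
  V(2,-2) = 13.733021; V(2,-1) = 7.880862; V(2,+0) = 1.600000; V(2,+1) = 0.000000; V(2,+2) = 0.000000
Backward induction: V(k, j) = exp(-r*dt) * [p_u * V(k+1, j+1) + p_m * V(k+1, j) + p_d * V(k+1, j-1)]
  V(1,-1) = exp(-r*dt) * [p_u*1.600000 + p_m*7.880862 + p_d*13.733021] = 7.748395
  V(1,+0) = exp(-r*dt) * [p_u*0.000000 + p_m*1.600000 + p_d*7.880862] = 2.344321
  V(1,+1) = exp(-r*dt) * [p_u*0.000000 + p_m*0.000000 + p_d*1.600000] = 0.259700
  V(0,+0) = exp(-r*dt) * [p_u*0.259700 + p_m*2.344321 + p_d*7.748395] = 2.862624

Answer: Price = V(0,0) = 2.8626


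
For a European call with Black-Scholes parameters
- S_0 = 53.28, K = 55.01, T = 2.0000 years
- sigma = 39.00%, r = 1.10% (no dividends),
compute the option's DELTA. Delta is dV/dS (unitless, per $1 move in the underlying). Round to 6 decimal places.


Answer: Delta = 0.601690

Derivation:
d1 = 0.2577241752; d2 = -0.2938191141
phi(d1) = 0.3859106518; exp(-qT) = 1.0000000000; exp(-rT) = 0.9782402351
N(d1) = 0.6016901065
Delta = exp(-qT) * N(d1) = 1.0000000000 * 0.6016901065 = 0.601690


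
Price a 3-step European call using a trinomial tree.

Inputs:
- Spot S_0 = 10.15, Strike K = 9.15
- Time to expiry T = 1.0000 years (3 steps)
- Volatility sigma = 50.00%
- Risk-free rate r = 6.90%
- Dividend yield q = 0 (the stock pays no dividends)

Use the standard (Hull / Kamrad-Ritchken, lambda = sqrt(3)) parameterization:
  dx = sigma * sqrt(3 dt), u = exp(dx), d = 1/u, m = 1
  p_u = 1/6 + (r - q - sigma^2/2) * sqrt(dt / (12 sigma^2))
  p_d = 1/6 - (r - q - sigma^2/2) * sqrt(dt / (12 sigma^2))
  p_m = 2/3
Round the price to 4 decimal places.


Answer: Price = V(0,0) = 2.7260

Derivation:
dt = T/N = 0.333333; dx = sigma*sqrt(3*dt) = 0.500000
u = exp(dx) = 1.648721; d = 1/u = 0.606531
p_u = 0.148000, p_m = 0.666667, p_d = 0.185333
Discount per step: exp(-r*dt) = 0.977262
Stock lattice S(k, j) with j the centered position index:
  k=0: S(0,+0) = 10.1500
  k=1: S(1,-1) = 6.1563; S(1,+0) = 10.1500; S(1,+1) = 16.7345
  k=2: S(2,-2) = 3.7340; S(2,-1) = 6.1563; S(2,+0) = 10.1500; S(2,+1) = 16.7345; S(2,+2) = 27.5906
  k=3: S(3,-3) = 2.2648; S(3,-2) = 3.7340; S(3,-1) = 6.1563; S(3,+0) = 10.1500; S(3,+1) = 16.7345; S(3,+2) = 27.5906; S(3,+3) = 45.4891
Terminal payoffs V(N, j) = max(S_T - K, 0):
  V(3,-3) = 0.000000; V(3,-2) = 0.000000; V(3,-1) = 0.000000; V(3,+0) = 1.000000; V(3,+1) = 7.584521; V(3,+2) = 18.440561; V(3,+3) = 36.339144
Backward induction: V(k, j) = exp(-r*dt) * [p_u * V(k+1, j+1) + p_m * V(k+1, j) + p_d * V(k+1, j-1)]
  V(2,-2) = exp(-r*dt) * [p_u*0.000000 + p_m*0.000000 + p_d*0.000000] = 0.000000
  V(2,-1) = exp(-r*dt) * [p_u*1.000000 + p_m*0.000000 + p_d*0.000000] = 0.144635
  V(2,+0) = exp(-r*dt) * [p_u*7.584521 + p_m*1.000000 + p_d*0.000000] = 1.748494
  V(2,+1) = exp(-r*dt) * [p_u*18.440561 + p_m*7.584521 + p_d*1.000000] = 7.789645
  V(2,+2) = exp(-r*dt) * [p_u*36.339144 + p_m*18.440561 + p_d*7.584521] = 18.643788
  V(1,-1) = exp(-r*dt) * [p_u*1.748494 + p_m*0.144635 + p_d*0.000000] = 0.347124
  V(1,+0) = exp(-r*dt) * [p_u*7.789645 + p_m*1.748494 + p_d*0.144635] = 2.292009
  V(1,+1) = exp(-r*dt) * [p_u*18.643788 + p_m*7.789645 + p_d*1.748494] = 8.088246
  V(0,+0) = exp(-r*dt) * [p_u*8.088246 + p_m*2.292009 + p_d*0.347124] = 2.725976


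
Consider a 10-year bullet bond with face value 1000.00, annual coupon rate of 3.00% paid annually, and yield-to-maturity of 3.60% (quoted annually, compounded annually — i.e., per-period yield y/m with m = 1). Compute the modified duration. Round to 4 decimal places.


Coupon per period c = face * coupon_rate / m = 30.000000
Periods per year m = 1; per-period yield y/m = 0.036000
Number of cashflows N = 10
Cashflows (t years, CF_t, discount factor 1/(1+y/m)^(m*t), PV):
  t = 1.0000: CF_t = 30.000000, DF = 0.965251, PV = 28.957529
  t = 2.0000: CF_t = 30.000000, DF = 0.931709, PV = 27.951283
  t = 3.0000: CF_t = 30.000000, DF = 0.899333, PV = 26.980003
  t = 4.0000: CF_t = 30.000000, DF = 0.868082, PV = 26.042474
  t = 5.0000: CF_t = 30.000000, DF = 0.837917, PV = 25.137523
  t = 6.0000: CF_t = 30.000000, DF = 0.808801, PV = 24.264018
  t = 7.0000: CF_t = 30.000000, DF = 0.780696, PV = 23.420867
  t = 8.0000: CF_t = 30.000000, DF = 0.753567, PV = 22.607014
  t = 9.0000: CF_t = 30.000000, DF = 0.727381, PV = 21.821442
  t = 10.0000: CF_t = 1030.000000, DF = 0.702106, PV = 723.168783
Price P = sum_t PV_t = 950.350936
First compute Macaulay numerator sum_t t * PV_t:
  t * PV_t at t = 1.0000: 28.957529
  t * PV_t at t = 2.0000: 55.902566
  t * PV_t at t = 3.0000: 80.940008
  t * PV_t at t = 4.0000: 104.169895
  t * PV_t at t = 5.0000: 125.687614
  t * PV_t at t = 6.0000: 145.584109
  t * PV_t at t = 7.0000: 163.946069
  t * PV_t at t = 8.0000: 180.856115
  t * PV_t at t = 9.0000: 196.392982
  t * PV_t at t = 10.0000: 7231.687829
Macaulay duration D = 8314.124715 / 950.350936 = 8.748478
Modified duration = D / (1 + y/m) = 8.748478 / (1 + 0.036000) = 8.444477

Answer: Modified duration = 8.4445


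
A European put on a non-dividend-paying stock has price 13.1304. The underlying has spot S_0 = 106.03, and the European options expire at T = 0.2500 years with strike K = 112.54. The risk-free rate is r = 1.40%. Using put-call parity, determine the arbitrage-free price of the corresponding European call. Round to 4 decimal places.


Put-call parity: C - P = S_0 * exp(-qT) - K * exp(-rT).
S_0 * exp(-qT) = 106.0300 * 1.00000000 = 106.03000000
K * exp(-rT) = 112.5400 * 0.99650612 = 112.14679850
C = P + S*exp(-qT) - K*exp(-rT)
C = 13.1304 + 106.03000000 - 112.14679850 = 7.0136

Answer: Call price = 7.0136


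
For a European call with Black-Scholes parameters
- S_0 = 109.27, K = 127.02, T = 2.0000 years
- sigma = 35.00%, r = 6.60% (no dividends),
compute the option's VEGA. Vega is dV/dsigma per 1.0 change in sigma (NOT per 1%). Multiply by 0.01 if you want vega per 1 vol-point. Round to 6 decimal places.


Answer: Vega = 60.303678

Derivation:
d1 = 0.2100659274; d2 = -0.2849088195
phi(d1) = 0.3902364740; exp(-qT) = 1.0000000000; exp(-rT) = 0.8763409951
Vega = S * exp(-qT) * phi(d1) * sqrt(T) = 109.2700 * 1.0000000000 * 0.3902364740 * 1.4142135624 = 60.303678


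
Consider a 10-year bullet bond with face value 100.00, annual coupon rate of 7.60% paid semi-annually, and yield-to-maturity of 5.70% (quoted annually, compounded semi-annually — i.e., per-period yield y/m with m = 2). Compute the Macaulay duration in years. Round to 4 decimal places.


Coupon per period c = face * coupon_rate / m = 3.800000
Periods per year m = 2; per-period yield y/m = 0.028500
Number of cashflows N = 20
Cashflows (t years, CF_t, discount factor 1/(1+y/m)^(m*t), PV):
  t = 0.5000: CF_t = 3.800000, DF = 0.972290, PV = 3.694701
  t = 1.0000: CF_t = 3.800000, DF = 0.945347, PV = 3.592320
  t = 1.5000: CF_t = 3.800000, DF = 0.919152, PV = 3.492776
  t = 2.0000: CF_t = 3.800000, DF = 0.893682, PV = 3.395990
  t = 2.5000: CF_t = 3.800000, DF = 0.868917, PV = 3.301886
  t = 3.0000: CF_t = 3.800000, DF = 0.844840, PV = 3.210390
  t = 3.5000: CF_t = 3.800000, DF = 0.821429, PV = 3.121429
  t = 4.0000: CF_t = 3.800000, DF = 0.798667, PV = 3.034934
  t = 4.5000: CF_t = 3.800000, DF = 0.776536, PV = 2.950835
  t = 5.0000: CF_t = 3.800000, DF = 0.755018, PV = 2.869067
  t = 5.5000: CF_t = 3.800000, DF = 0.734096, PV = 2.789564
  t = 6.0000: CF_t = 3.800000, DF = 0.713754, PV = 2.712265
  t = 6.5000: CF_t = 3.800000, DF = 0.693976, PV = 2.637107
  t = 7.0000: CF_t = 3.800000, DF = 0.674745, PV = 2.564032
  t = 7.5000: CF_t = 3.800000, DF = 0.656048, PV = 2.492982
  t = 8.0000: CF_t = 3.800000, DF = 0.637869, PV = 2.423901
  t = 8.5000: CF_t = 3.800000, DF = 0.620193, PV = 2.356734
  t = 9.0000: CF_t = 3.800000, DF = 0.603007, PV = 2.291428
  t = 9.5000: CF_t = 3.800000, DF = 0.586298, PV = 2.227932
  t = 10.0000: CF_t = 103.800000, DF = 0.570051, PV = 59.171344
Price P = sum_t PV_t = 114.331617
Macaulay numerator sum_t t * PV_t:
  t * PV_t at t = 0.5000: 1.847351
  t * PV_t at t = 1.0000: 3.592320
  t * PV_t at t = 1.5000: 5.239164
  t * PV_t at t = 2.0000: 6.791980
  t * PV_t at t = 2.5000: 8.254716
  t * PV_t at t = 3.0000: 9.631171
  t * PV_t at t = 3.5000: 10.925003
  t * PV_t at t = 4.0000: 12.139735
  t * PV_t at t = 4.5000: 13.278758
  t * PV_t at t = 5.0000: 14.345333
  t * PV_t at t = 5.5000: 15.342602
  t * PV_t at t = 6.0000: 16.273587
  t * PV_t at t = 6.5000: 17.141195
  t * PV_t at t = 7.0000: 17.948224
  t * PV_t at t = 7.5000: 18.697366
  t * PV_t at t = 8.0000: 19.391207
  t * PV_t at t = 8.5000: 20.032239
  t * PV_t at t = 9.0000: 20.622854
  t * PV_t at t = 9.5000: 21.165356
  t * PV_t at t = 10.0000: 591.713439
Macaulay duration D = (sum_t t * PV_t) / P = 844.373600 / 114.331617 = 7.385303

Answer: Macaulay duration = 7.3853 years


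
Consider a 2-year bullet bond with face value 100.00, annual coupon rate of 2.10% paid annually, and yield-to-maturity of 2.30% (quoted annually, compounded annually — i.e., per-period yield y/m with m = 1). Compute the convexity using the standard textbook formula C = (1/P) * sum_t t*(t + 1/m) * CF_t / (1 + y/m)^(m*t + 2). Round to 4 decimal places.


Coupon per period c = face * coupon_rate / m = 2.100000
Periods per year m = 1; per-period yield y/m = 0.023000
Number of cashflows N = 2
Cashflows (t years, CF_t, discount factor 1/(1+y/m)^(m*t), PV):
  t = 1.0000: CF_t = 2.100000, DF = 0.977517, PV = 2.052786
  t = 2.0000: CF_t = 102.100000, DF = 0.955540, PV = 97.560603
Price P = sum_t PV_t = 99.613389
Convexity numerator sum_t t*(t + 1/m) * CF_t / (1+y/m)^(m*t + 2):
  t = 1.0000: term = 3.923037
  t = 2.0000: term = 559.338171
Convexity = (1/P) * sum = 563.261207 / 99.613389 = 5.654473

Answer: Convexity = 5.6545


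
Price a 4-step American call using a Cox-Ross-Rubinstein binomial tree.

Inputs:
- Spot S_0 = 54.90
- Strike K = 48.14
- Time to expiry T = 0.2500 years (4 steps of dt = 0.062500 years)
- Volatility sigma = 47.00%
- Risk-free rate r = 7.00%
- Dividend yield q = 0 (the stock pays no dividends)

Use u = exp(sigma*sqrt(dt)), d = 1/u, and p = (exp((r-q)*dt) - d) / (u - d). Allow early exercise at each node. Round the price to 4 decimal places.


dt = T/N = 0.062500
u = exp(sigma*sqrt(dt)) = 1.124682; d = 1/u = 0.889141
p = (exp((r-q)*dt) - d) / (u - d) = 0.489274
Discount per step: exp(-r*dt) = 0.995635
Stock lattice S(k, i) with i counting down-moves:
  k=0: S(0,0) = 54.9000
  k=1: S(1,0) = 61.7450; S(1,1) = 48.8138
  k=2: S(2,0) = 69.4435; S(2,1) = 54.9000; S(2,2) = 43.4023
  k=3: S(3,0) = 78.1018; S(3,1) = 61.7450; S(3,2) = 48.8138; S(3,3) = 38.5908
  k=4: S(4,0) = 87.8397; S(4,1) = 69.4435; S(4,2) = 54.9000; S(4,3) = 43.4023; S(4,4) = 34.3126
Terminal payoffs V(N, i) = max(S_T - K, 0):
  V(4,0) = 39.699681; V(4,1) = 21.303491; V(4,2) = 6.760000; V(4,3) = 0.000000; V(4,4) = 0.000000
Backward induction: V(k, i) = exp(-r*dt) * [p * V(k+1, i) + (1-p) * V(k+1, i+1)]; then take max(V_cont, immediate exercise) for American.
  V(3,0) = exp(-r*dt) * [p*39.699681 + (1-p)*21.303491] = 30.171972; exercise = 29.961819; V(3,0) = max -> 30.171972
  V(3,1) = exp(-r*dt) * [p*21.303491 + (1-p)*6.760000] = 13.815174; exercise = 13.605021; V(3,1) = max -> 13.815174
  V(3,2) = exp(-r*dt) * [p*6.760000 + (1-p)*0.000000] = 3.293051; exercise = 0.673814; V(3,2) = max -> 3.293051
  V(3,3) = exp(-r*dt) * [p*0.000000 + (1-p)*0.000000] = 0.000000; exercise = 0.000000; V(3,3) = max -> 0.000000
  V(2,0) = exp(-r*dt) * [p*30.171972 + (1-p)*13.815174] = 21.722879; exercise = 21.303491; V(2,0) = max -> 21.722879
  V(2,1) = exp(-r*dt) * [p*13.815174 + (1-p)*3.293051] = 8.404399; exercise = 6.760000; V(2,1) = max -> 8.404399
  V(2,2) = exp(-r*dt) * [p*3.293051 + (1-p)*0.000000] = 1.604170; exercise = 0.000000; V(2,2) = max -> 1.604170
  V(1,0) = exp(-r*dt) * [p*21.722879 + (1-p)*8.404399] = 14.855645; exercise = 13.605021; V(1,0) = max -> 14.855645
  V(1,1) = exp(-r*dt) * [p*8.404399 + (1-p)*1.604170] = 4.909816; exercise = 0.673814; V(1,1) = max -> 4.909816
  V(0,0) = exp(-r*dt) * [p*14.855645 + (1-p)*4.909816] = 9.733372; exercise = 6.760000; V(0,0) = max -> 9.733372

Answer: Price = V(0,0) = 9.7334


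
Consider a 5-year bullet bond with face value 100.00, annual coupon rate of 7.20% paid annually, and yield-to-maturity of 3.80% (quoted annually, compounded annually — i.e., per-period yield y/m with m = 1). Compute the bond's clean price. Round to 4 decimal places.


Coupon per period c = face * coupon_rate / m = 7.200000
Periods per year m = 1; per-period yield y/m = 0.038000
Number of cashflows N = 5
Cashflows (t years, CF_t, discount factor 1/(1+y/m)^(m*t), PV):
  t = 1.0000: CF_t = 7.200000, DF = 0.963391, PV = 6.936416
  t = 2.0000: CF_t = 7.200000, DF = 0.928122, PV = 6.682482
  t = 3.0000: CF_t = 7.200000, DF = 0.894145, PV = 6.437844
  t = 4.0000: CF_t = 7.200000, DF = 0.861411, PV = 6.202162
  t = 5.0000: CF_t = 107.200000, DF = 0.829876, PV = 88.962713
Price P = sum_t PV_t = 115.221616

Answer: Price = 115.2216


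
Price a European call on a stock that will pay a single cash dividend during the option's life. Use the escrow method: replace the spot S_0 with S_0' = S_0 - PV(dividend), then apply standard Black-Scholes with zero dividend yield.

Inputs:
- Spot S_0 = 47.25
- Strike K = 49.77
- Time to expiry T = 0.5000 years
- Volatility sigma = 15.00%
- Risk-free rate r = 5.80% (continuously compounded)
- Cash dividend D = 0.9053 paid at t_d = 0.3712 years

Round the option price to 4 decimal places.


Answer: Price = 1.1652

Derivation:
PV(D) = D * exp(-r * t_d) = 0.9053 * 0.97870051 = 0.88601757
S_0' = S_0 - PV(D) = 47.2500 - 0.88601757 = 46.36398243
d1 = (ln(S_0'/K) + (r + sigma^2/2)*T) / (sigma*sqrt(T)) = -0.34190476
d2 = d1 - sigma*sqrt(T) = -0.44797077
exp(-rT) = 0.97141646
N(d1) = 0.36621128; N(d2) = 0.32708714
C = S_0' * N(d1) - K * exp(-rT) * N(d2) = 46.36398243 * 0.36621128 - 49.7700 * 0.97141646 * 0.32708714 = 1.1652


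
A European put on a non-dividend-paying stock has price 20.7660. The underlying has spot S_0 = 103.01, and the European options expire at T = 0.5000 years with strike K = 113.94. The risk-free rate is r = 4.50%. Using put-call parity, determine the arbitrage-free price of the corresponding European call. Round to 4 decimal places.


Put-call parity: C - P = S_0 * exp(-qT) - K * exp(-rT).
S_0 * exp(-qT) = 103.0100 * 1.00000000 = 103.01000000
K * exp(-rT) = 113.9400 * 0.97775124 = 111.40497597
C = P + S*exp(-qT) - K*exp(-rT)
C = 20.7660 + 103.01000000 - 111.40497597 = 12.3710

Answer: Call price = 12.3710


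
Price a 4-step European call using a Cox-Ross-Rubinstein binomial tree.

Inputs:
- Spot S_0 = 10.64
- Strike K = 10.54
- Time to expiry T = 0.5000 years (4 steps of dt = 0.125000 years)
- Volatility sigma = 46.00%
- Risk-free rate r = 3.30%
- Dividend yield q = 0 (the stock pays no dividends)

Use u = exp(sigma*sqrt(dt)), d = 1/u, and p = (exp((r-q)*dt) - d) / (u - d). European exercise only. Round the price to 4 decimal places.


Answer: Price = V(0,0) = 1.4336

Derivation:
dt = T/N = 0.125000
u = exp(sigma*sqrt(dt)) = 1.176607; d = 1/u = 0.849902
p = (exp((r-q)*dt) - d) / (u - d) = 0.472083
Discount per step: exp(-r*dt) = 0.995883
Stock lattice S(k, i) with i counting down-moves:
  k=0: S(0,0) = 10.6400
  k=1: S(1,0) = 12.5191; S(1,1) = 9.0430
  k=2: S(2,0) = 14.7300; S(2,1) = 10.6400; S(2,2) = 7.6856
  k=3: S(3,0) = 17.3315; S(3,1) = 12.5191; S(3,2) = 9.0430; S(3,3) = 6.5320
  k=4: S(4,0) = 20.3923; S(4,1) = 14.7300; S(4,2) = 10.6400; S(4,3) = 7.6856; S(4,4) = 5.5516
Terminal payoffs V(N, i) = max(S_T - K, 0):
  V(4,0) = 9.852327; V(4,1) = 4.190050; V(4,2) = 0.100000; V(4,3) = 0.000000; V(4,4) = 0.000000
Backward induction: V(k, i) = exp(-r*dt) * [p * V(k+1, i) + (1-p) * V(k+1, i+1)].
  V(3,0) = exp(-r*dt) * [p*9.852327 + (1-p)*4.190050] = 6.834862
  V(3,1) = exp(-r*dt) * [p*4.190050 + (1-p)*0.100000] = 2.022483
  V(3,2) = exp(-r*dt) * [p*0.100000 + (1-p)*0.000000] = 0.047014
  V(3,3) = exp(-r*dt) * [p*0.000000 + (1-p)*0.000000] = 0.000000
  V(2,0) = exp(-r*dt) * [p*6.834862 + (1-p)*2.022483] = 4.276647
  V(2,1) = exp(-r*dt) * [p*2.022483 + (1-p)*0.047014] = 0.975566
  V(2,2) = exp(-r*dt) * [p*0.047014 + (1-p)*0.000000] = 0.022103
  V(1,0) = exp(-r*dt) * [p*4.276647 + (1-p)*0.975566] = 2.523519
  V(1,1) = exp(-r*dt) * [p*0.975566 + (1-p)*0.022103] = 0.470273
  V(0,0) = exp(-r*dt) * [p*2.523519 + (1-p)*0.470273] = 1.433649


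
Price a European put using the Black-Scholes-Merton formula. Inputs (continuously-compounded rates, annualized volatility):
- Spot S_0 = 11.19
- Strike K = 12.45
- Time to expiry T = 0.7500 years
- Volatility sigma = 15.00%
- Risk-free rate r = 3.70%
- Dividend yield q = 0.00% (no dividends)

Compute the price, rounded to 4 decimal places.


d1 = (ln(S/K) + (r - q + 0.5*sigma^2) * T) / (sigma * sqrt(T)) = -0.54280625
d2 = d1 - sigma * sqrt(T) = -0.67271006
exp(-rT) = 0.97263149; exp(-qT) = 1.00000000
P = K * exp(-rT) * N(-d2) - S_0 * exp(-qT) * N(-d1)
N(-d1) = 0.70636840; N(-d2) = 0.74943412
P = 12.4500 * 0.97263149 * 0.74943412 - 11.1900 * 1.00000000 * 0.70636840 = 1.1708

Answer: Price = 1.1708


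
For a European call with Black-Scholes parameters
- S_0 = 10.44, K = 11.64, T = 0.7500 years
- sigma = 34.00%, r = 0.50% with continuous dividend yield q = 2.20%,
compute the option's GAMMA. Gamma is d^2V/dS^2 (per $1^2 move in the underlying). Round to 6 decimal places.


d1 = -0.2655908364; d2 = -0.5600394737
phi(d1) = 0.3851171215; exp(-qT) = 0.9836353794; exp(-rT) = 0.9962570225
Gamma = exp(-qT) * phi(d1) / (S * sigma * sqrt(T)) = 0.9836353794 * 0.3851171215 / (10.4400 * 0.3400 * 0.8660254038) = 0.123230

Answer: Gamma = 0.123230


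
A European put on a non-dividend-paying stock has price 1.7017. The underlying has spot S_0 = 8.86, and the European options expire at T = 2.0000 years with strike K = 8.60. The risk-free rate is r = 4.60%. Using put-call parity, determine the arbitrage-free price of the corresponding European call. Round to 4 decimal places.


Put-call parity: C - P = S_0 * exp(-qT) - K * exp(-rT).
S_0 * exp(-qT) = 8.8600 * 1.00000000 = 8.86000000
K * exp(-rT) = 8.6000 * 0.91210515 = 7.84410429
C = P + S*exp(-qT) - K*exp(-rT)
C = 1.7017 + 8.86000000 - 7.84410429 = 2.7176

Answer: Call price = 2.7176


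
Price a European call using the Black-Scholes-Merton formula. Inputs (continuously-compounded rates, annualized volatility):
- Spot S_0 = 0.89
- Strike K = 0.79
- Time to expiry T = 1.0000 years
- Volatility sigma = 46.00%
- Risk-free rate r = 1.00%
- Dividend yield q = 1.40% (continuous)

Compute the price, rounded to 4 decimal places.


Answer: Price = 0.2033

Derivation:
d1 = (ln(S/K) + (r - q + 0.5*sigma^2) * T) / (sigma * sqrt(T)) = 0.48040982
d2 = d1 - sigma * sqrt(T) = 0.02040982
exp(-rT) = 0.99004983; exp(-qT) = 0.98609754
C = S_0 * exp(-qT) * N(d1) - K * exp(-rT) * N(d2)
N(d1) = 0.68453199; N(d2) = 0.50814177
C = 0.8900 * 0.98609754 * 0.68453199 - 0.7900 * 0.99004983 * 0.50814177 = 0.2033


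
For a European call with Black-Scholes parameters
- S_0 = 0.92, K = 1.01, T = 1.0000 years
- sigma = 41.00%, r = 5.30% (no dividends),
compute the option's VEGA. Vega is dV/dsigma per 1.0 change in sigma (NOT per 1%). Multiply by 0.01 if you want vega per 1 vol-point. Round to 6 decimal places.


Answer: Vega = 0.364946

Derivation:
d1 = 0.1066294151; d2 = -0.3033705849
phi(d1) = 0.3966807614; exp(-qT) = 1.0000000000; exp(-rT) = 0.9483800125
Vega = S * exp(-qT) * phi(d1) * sqrt(T) = 0.9200 * 1.0000000000 * 0.3966807614 * 1.0000000000 = 0.364946


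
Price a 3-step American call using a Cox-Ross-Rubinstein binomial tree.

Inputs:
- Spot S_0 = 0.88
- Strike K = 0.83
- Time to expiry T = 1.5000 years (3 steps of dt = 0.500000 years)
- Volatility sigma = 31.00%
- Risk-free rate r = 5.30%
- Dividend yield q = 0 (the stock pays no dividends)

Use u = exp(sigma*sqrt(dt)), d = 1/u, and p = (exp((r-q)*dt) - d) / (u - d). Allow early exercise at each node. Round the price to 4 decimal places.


Answer: Price = V(0,0) = 0.1972

Derivation:
dt = T/N = 0.500000
u = exp(sigma*sqrt(dt)) = 1.245084; d = 1/u = 0.803159
p = (exp((r-q)*dt) - d) / (u - d) = 0.506184
Discount per step: exp(-r*dt) = 0.973848
Stock lattice S(k, i) with i counting down-moves:
  k=0: S(0,0) = 0.8800
  k=1: S(1,0) = 1.0957; S(1,1) = 0.7068
  k=2: S(2,0) = 1.3642; S(2,1) = 0.8800; S(2,2) = 0.5677
  k=3: S(3,0) = 1.6986; S(3,1) = 1.0957; S(3,2) = 0.7068; S(3,3) = 0.4559
Terminal payoffs V(N, i) = max(S_T - K, 0):
  V(3,0) = 0.868552; V(3,1) = 0.265674; V(3,2) = 0.000000; V(3,3) = 0.000000
Backward induction: V(k, i) = exp(-r*dt) * [p * V(k+1, i) + (1-p) * V(k+1, i+1)]; then take max(V_cont, immediate exercise) for American.
  V(2,0) = exp(-r*dt) * [p*0.868552 + (1-p)*0.265674] = 0.555912; exercise = 0.534206; V(2,0) = max -> 0.555912
  V(2,1) = exp(-r*dt) * [p*0.265674 + (1-p)*0.000000] = 0.130963; exercise = 0.050000; V(2,1) = max -> 0.130963
  V(2,2) = exp(-r*dt) * [p*0.000000 + (1-p)*0.000000] = 0.000000; exercise = 0.000000; V(2,2) = max -> 0.000000
  V(1,0) = exp(-r*dt) * [p*0.555912 + (1-p)*0.130963] = 0.337015; exercise = 0.265674; V(1,0) = max -> 0.337015
  V(1,1) = exp(-r*dt) * [p*0.130963 + (1-p)*0.000000] = 0.064558; exercise = 0.000000; V(1,1) = max -> 0.064558
  V(0,0) = exp(-r*dt) * [p*0.337015 + (1-p)*0.064558] = 0.197176; exercise = 0.050000; V(0,0) = max -> 0.197176


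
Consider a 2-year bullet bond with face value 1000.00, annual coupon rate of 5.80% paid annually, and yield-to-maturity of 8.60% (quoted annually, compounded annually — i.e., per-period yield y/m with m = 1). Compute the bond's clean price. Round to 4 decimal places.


Answer: Price = 950.4763

Derivation:
Coupon per period c = face * coupon_rate / m = 58.000000
Periods per year m = 1; per-period yield y/m = 0.086000
Number of cashflows N = 2
Cashflows (t years, CF_t, discount factor 1/(1+y/m)^(m*t), PV):
  t = 1.0000: CF_t = 58.000000, DF = 0.920810, PV = 53.406998
  t = 2.0000: CF_t = 1058.000000, DF = 0.847892, PV = 897.069347
Price P = sum_t PV_t = 950.476346


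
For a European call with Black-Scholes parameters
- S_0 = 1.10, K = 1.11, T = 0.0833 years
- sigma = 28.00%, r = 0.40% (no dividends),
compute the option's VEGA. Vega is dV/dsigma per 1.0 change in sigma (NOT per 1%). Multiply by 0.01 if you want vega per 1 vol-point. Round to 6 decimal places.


d1 = -0.0674555365; d2 = -0.1482684068
phi(d1) = 0.3980356687; exp(-qT) = 1.0000000000; exp(-rT) = 0.9996668555
Vega = S * exp(-qT) * phi(d1) * sqrt(T) = 1.1000 * 1.0000000000 * 0.3980356687 * 0.2886173938 = 0.126368

Answer: Vega = 0.126368


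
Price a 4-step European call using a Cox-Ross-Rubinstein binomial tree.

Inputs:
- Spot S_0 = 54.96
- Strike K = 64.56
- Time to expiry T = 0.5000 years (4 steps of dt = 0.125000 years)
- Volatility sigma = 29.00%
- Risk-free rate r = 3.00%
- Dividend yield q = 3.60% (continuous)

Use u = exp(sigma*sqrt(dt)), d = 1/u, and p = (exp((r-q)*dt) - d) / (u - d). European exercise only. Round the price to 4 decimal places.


dt = T/N = 0.125000
u = exp(sigma*sqrt(dt)) = 1.107971; d = 1/u = 0.902551
p = (exp((r-q)*dt) - d) / (u - d) = 0.470740
Discount per step: exp(-r*dt) = 0.996257
Stock lattice S(k, i) with i counting down-moves:
  k=0: S(0,0) = 54.9600
  k=1: S(1,0) = 60.8941; S(1,1) = 49.6042
  k=2: S(2,0) = 67.4689; S(2,1) = 54.9600; S(2,2) = 44.7703
  k=3: S(3,0) = 74.7536; S(3,1) = 60.8941; S(3,2) = 49.6042; S(3,3) = 40.4075
  k=4: S(4,0) = 82.8248; S(4,1) = 67.4689; S(4,2) = 54.9600; S(4,3) = 44.7703; S(4,4) = 36.4698
Terminal payoffs V(N, i) = max(S_T - K, 0):
  V(4,0) = 18.264804; V(4,1) = 2.908891; V(4,2) = 0.000000; V(4,3) = 0.000000; V(4,4) = 0.000000
Backward induction: V(k, i) = exp(-r*dt) * [p * V(k+1, i) + (1-p) * V(k+1, i+1)].
  V(3,0) = exp(-r*dt) * [p*18.264804 + (1-p)*2.908891] = 10.099591
  V(3,1) = exp(-r*dt) * [p*2.908891 + (1-p)*0.000000] = 1.364206
  V(3,2) = exp(-r*dt) * [p*0.000000 + (1-p)*0.000000] = 0.000000
  V(3,3) = exp(-r*dt) * [p*0.000000 + (1-p)*0.000000] = 0.000000
  V(2,0) = exp(-r*dt) * [p*10.099591 + (1-p)*1.364206] = 5.455805
  V(2,1) = exp(-r*dt) * [p*1.364206 + (1-p)*0.000000] = 0.639783
  V(2,2) = exp(-r*dt) * [p*0.000000 + (1-p)*0.000000] = 0.000000
  V(1,0) = exp(-r*dt) * [p*5.455805 + (1-p)*0.639783] = 2.895997
  V(1,1) = exp(-r*dt) * [p*0.639783 + (1-p)*0.000000] = 0.300044
  V(0,0) = exp(-r*dt) * [p*2.895997 + (1-p)*0.300044] = 1.516366

Answer: Price = V(0,0) = 1.5164


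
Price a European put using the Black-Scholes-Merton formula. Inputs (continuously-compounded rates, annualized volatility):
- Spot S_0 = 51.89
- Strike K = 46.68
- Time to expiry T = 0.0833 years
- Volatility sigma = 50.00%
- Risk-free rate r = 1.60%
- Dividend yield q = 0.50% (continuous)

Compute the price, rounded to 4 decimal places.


d1 = (ln(S/K) + (r - q + 0.5*sigma^2) * T) / (sigma * sqrt(T)) = 0.81172576
d2 = d1 - sigma * sqrt(T) = 0.66741706
exp(-rT) = 0.99866809; exp(-qT) = 0.99958359
P = K * exp(-rT) * N(-d2) - S_0 * exp(-qT) * N(-d1)
N(-d1) = 0.20847451; N(-d2) = 0.25225289
P = 46.6800 * 0.99866809 * 0.25225289 - 51.8900 * 0.99958359 * 0.20847451 = 0.9462

Answer: Price = 0.9462


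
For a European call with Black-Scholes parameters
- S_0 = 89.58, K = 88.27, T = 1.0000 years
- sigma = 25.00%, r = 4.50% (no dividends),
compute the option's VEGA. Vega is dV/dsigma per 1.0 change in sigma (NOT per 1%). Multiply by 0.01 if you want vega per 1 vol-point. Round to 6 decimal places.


d1 = 0.3639271270; d2 = 0.1139271270
phi(d1) = 0.3733794777; exp(-qT) = 1.0000000000; exp(-rT) = 0.9559974818
Vega = S * exp(-qT) * phi(d1) * sqrt(T) = 89.5800 * 1.0000000000 * 0.3733794777 * 1.0000000000 = 33.447334

Answer: Vega = 33.447334


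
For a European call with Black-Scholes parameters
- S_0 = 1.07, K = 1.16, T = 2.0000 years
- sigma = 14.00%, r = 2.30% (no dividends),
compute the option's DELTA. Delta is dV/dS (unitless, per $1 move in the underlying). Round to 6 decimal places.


Answer: Delta = 0.469480

Derivation:
d1 = -0.0765764150; d2 = -0.2745663137
phi(d1) = 0.3977743052; exp(-qT) = 1.0000000000; exp(-rT) = 0.9550419622
N(d1) = 0.4694802610
Delta = exp(-qT) * N(d1) = 1.0000000000 * 0.4694802610 = 0.469480


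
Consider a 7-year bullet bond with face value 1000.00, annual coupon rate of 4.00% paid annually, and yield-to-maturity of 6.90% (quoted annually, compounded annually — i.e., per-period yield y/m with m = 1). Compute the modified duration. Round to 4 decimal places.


Coupon per period c = face * coupon_rate / m = 40.000000
Periods per year m = 1; per-period yield y/m = 0.069000
Number of cashflows N = 7
Cashflows (t years, CF_t, discount factor 1/(1+y/m)^(m*t), PV):
  t = 1.0000: CF_t = 40.000000, DF = 0.935454, PV = 37.418148
  t = 2.0000: CF_t = 40.000000, DF = 0.875074, PV = 35.002945
  t = 3.0000: CF_t = 40.000000, DF = 0.818591, PV = 32.743634
  t = 4.0000: CF_t = 40.000000, DF = 0.765754, PV = 30.630153
  t = 5.0000: CF_t = 40.000000, DF = 0.716327, PV = 28.653090
  t = 6.0000: CF_t = 40.000000, DF = 0.670091, PV = 26.803639
  t = 7.0000: CF_t = 1040.000000, DF = 0.626839, PV = 651.912642
Price P = sum_t PV_t = 843.164250
First compute Macaulay numerator sum_t t * PV_t:
  t * PV_t at t = 1.0000: 37.418148
  t * PV_t at t = 2.0000: 70.005889
  t * PV_t at t = 3.0000: 98.230902
  t * PV_t at t = 4.0000: 122.520613
  t * PV_t at t = 5.0000: 143.265450
  t * PV_t at t = 6.0000: 160.821834
  t * PV_t at t = 7.0000: 4563.388492
Macaulay duration D = 5195.651328 / 843.164250 = 6.162087
Modified duration = D / (1 + y/m) = 6.162087 / (1 + 0.069000) = 5.764347

Answer: Modified duration = 5.7643


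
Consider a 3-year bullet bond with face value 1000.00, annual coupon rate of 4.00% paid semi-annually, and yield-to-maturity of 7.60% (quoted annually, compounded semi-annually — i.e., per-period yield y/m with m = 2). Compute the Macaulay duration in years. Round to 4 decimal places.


Answer: Macaulay duration = 2.8479 years

Derivation:
Coupon per period c = face * coupon_rate / m = 20.000000
Periods per year m = 2; per-period yield y/m = 0.038000
Number of cashflows N = 6
Cashflows (t years, CF_t, discount factor 1/(1+y/m)^(m*t), PV):
  t = 0.5000: CF_t = 20.000000, DF = 0.963391, PV = 19.267823
  t = 1.0000: CF_t = 20.000000, DF = 0.928122, PV = 18.562450
  t = 1.5000: CF_t = 20.000000, DF = 0.894145, PV = 17.882899
  t = 2.0000: CF_t = 20.000000, DF = 0.861411, PV = 17.228227
  t = 2.5000: CF_t = 20.000000, DF = 0.829876, PV = 16.597521
  t = 3.0000: CF_t = 1020.000000, DF = 0.799495, PV = 815.485138
Price P = sum_t PV_t = 905.024058
Macaulay numerator sum_t t * PV_t:
  t * PV_t at t = 0.5000: 9.633911
  t * PV_t at t = 1.0000: 18.562450
  t * PV_t at t = 1.5000: 26.824349
  t * PV_t at t = 2.0000: 34.456454
  t * PV_t at t = 2.5000: 41.493803
  t * PV_t at t = 3.0000: 2446.455415
Macaulay duration D = (sum_t t * PV_t) / P = 2577.426381 / 905.024058 = 2.847909


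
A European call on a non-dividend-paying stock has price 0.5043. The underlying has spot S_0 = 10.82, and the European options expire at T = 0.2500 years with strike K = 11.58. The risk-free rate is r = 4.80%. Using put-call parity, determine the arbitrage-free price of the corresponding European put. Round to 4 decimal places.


Put-call parity: C - P = S_0 * exp(-qT) - K * exp(-rT).
S_0 * exp(-qT) = 10.8200 * 1.00000000 = 10.82000000
K * exp(-rT) = 11.5800 * 0.98807171 = 11.44187043
P = C - S*exp(-qT) + K*exp(-rT)
P = 0.5043 - 10.82000000 + 11.44187043 = 1.1262

Answer: Put price = 1.1262


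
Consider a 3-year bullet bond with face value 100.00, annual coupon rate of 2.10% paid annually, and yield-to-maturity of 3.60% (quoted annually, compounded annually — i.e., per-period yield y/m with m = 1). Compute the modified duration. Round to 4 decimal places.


Coupon per period c = face * coupon_rate / m = 2.100000
Periods per year m = 1; per-period yield y/m = 0.036000
Number of cashflows N = 3
Cashflows (t years, CF_t, discount factor 1/(1+y/m)^(m*t), PV):
  t = 1.0000: CF_t = 2.100000, DF = 0.965251, PV = 2.027027
  t = 2.0000: CF_t = 2.100000, DF = 0.931709, PV = 1.956590
  t = 3.0000: CF_t = 102.100000, DF = 0.899333, PV = 91.821942
Price P = sum_t PV_t = 95.805559
First compute Macaulay numerator sum_t t * PV_t:
  t * PV_t at t = 1.0000: 2.027027
  t * PV_t at t = 2.0000: 3.913180
  t * PV_t at t = 3.0000: 275.465827
Macaulay duration D = 281.406034 / 95.805559 = 2.937262
Modified duration = D / (1 + y/m) = 2.937262 / (1 + 0.036000) = 2.835195

Answer: Modified duration = 2.8352


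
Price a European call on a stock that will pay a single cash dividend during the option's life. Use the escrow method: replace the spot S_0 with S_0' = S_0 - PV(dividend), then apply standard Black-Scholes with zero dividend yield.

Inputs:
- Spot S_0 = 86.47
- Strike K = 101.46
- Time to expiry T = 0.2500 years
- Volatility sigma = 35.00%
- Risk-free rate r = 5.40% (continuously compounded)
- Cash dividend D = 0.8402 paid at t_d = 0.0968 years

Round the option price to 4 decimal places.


PV(D) = D * exp(-r * t_d) = 0.8402 * 0.99478644 = 0.83581957
S_0' = S_0 - PV(D) = 86.4700 - 0.83581957 = 85.63418043
d1 = (ln(S_0'/K) + (r + sigma^2/2)*T) / (sigma*sqrt(T)) = -0.80438643
d2 = d1 - sigma*sqrt(T) = -0.97938643
exp(-rT) = 0.98659072
N(d1) = 0.21058692; N(d2) = 0.16369454
C = S_0' * N(d1) - K * exp(-rT) * N(d2) = 85.63418043 * 0.21058692 - 101.4600 * 0.98659072 * 0.16369454 = 1.6477

Answer: Price = 1.6477


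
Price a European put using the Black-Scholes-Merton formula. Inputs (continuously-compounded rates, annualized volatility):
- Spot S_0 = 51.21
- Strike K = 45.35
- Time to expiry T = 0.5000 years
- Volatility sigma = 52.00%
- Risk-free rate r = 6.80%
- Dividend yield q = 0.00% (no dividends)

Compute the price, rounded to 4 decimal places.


d1 = (ln(S/K) + (r - q + 0.5*sigma^2) * T) / (sigma * sqrt(T)) = 0.60681905
d2 = d1 - sigma * sqrt(T) = 0.23912352
exp(-rT) = 0.96657150; exp(-qT) = 1.00000000
P = K * exp(-rT) * N(-d2) - S_0 * exp(-qT) * N(-d1)
N(-d1) = 0.27198550; N(-d2) = 0.40550490
P = 45.3500 * 0.96657150 * 0.40550490 - 51.2100 * 1.00000000 * 0.27198550 = 3.8465

Answer: Price = 3.8465


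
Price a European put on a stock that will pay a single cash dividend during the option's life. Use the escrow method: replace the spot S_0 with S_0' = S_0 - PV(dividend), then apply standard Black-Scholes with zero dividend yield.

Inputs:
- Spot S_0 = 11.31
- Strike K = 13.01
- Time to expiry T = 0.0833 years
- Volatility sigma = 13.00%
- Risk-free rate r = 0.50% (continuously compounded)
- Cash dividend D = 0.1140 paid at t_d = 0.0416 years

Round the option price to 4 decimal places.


Answer: Price = 1.8086

Derivation:
PV(D) = D * exp(-r * t_d) = 0.1140 * 0.99979202 = 0.11397629
S_0' = S_0 - PV(D) = 11.3100 - 0.11397629 = 11.19602371
d1 = (ln(S_0'/K) + (r + sigma^2/2)*T) / (sigma*sqrt(T)) = -3.97223296
d2 = d1 - sigma*sqrt(T) = -4.00975322
exp(-rT) = 0.99958359
N(-d1) = 0.99996440; N(-d2) = 0.99996961
P = K * exp(-rT) * N(-d2) - S_0' * N(-d1) = 13.0100 * 0.99958359 * 0.99996961 - 11.19602371 * 0.99996440 = 1.8086


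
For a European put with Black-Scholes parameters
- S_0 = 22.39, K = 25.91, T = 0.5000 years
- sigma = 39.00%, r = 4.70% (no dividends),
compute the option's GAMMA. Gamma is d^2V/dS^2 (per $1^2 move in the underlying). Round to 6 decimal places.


d1 = -0.3063750955; d2 = -0.5821467401
phi(d1) = 0.3806513621; exp(-qT) = 1.0000000000; exp(-rT) = 0.9767739747
Gamma = exp(-qT) * phi(d1) / (S * sigma * sqrt(T)) = 1.0000000000 * 0.3806513621 / (22.3900 * 0.3900 * 0.7071067812) = 0.061649

Answer: Gamma = 0.061649


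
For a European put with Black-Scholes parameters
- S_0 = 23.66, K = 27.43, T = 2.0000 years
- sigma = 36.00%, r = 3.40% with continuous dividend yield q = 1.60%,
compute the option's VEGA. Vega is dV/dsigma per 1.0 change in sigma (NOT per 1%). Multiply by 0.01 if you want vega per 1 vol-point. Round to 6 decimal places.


d1 = 0.0348614517; d2 = -0.4742554308
phi(d1) = 0.3986999326; exp(-qT) = 0.9685065821; exp(-rT) = 0.9342604736
Vega = S * exp(-qT) * phi(d1) * sqrt(T) = 23.6600 * 0.9685065821 * 0.3986999326 * 1.4142135624 = 12.920475

Answer: Vega = 12.920475


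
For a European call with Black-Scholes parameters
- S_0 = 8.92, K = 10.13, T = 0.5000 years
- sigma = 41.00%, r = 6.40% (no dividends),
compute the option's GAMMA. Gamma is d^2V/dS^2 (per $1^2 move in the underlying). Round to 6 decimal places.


Answer: Gamma = 0.151694

Derivation:
d1 = -0.1834351289; d2 = -0.4733489092
phi(d1) = 0.3922865323; exp(-qT) = 1.0000000000; exp(-rT) = 0.9685065821
Gamma = exp(-qT) * phi(d1) / (S * sigma * sqrt(T)) = 1.0000000000 * 0.3922865323 / (8.9200 * 0.4100 * 0.7071067812) = 0.151694


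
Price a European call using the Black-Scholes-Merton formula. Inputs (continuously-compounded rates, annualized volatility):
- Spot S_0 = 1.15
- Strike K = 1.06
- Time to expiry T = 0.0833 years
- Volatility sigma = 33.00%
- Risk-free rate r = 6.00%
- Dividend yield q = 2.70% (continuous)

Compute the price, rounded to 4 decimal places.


Answer: Price = 0.1035

Derivation:
d1 = (ln(S/K) + (r - q + 0.5*sigma^2) * T) / (sigma * sqrt(T)) = 0.93210976
d2 = d1 - sigma * sqrt(T) = 0.83686602
exp(-rT) = 0.99501447; exp(-qT) = 0.99775343
C = S_0 * exp(-qT) * N(d1) - K * exp(-rT) * N(d2)
N(d1) = 0.82436010; N(d2) = 0.79866606
C = 1.1500 * 0.99775343 * 0.82436010 - 1.0600 * 0.99501447 * 0.79866606 = 0.1035


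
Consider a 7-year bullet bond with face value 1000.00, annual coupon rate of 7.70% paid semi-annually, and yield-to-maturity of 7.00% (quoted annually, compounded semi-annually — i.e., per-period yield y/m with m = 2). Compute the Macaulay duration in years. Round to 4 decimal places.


Answer: Macaulay duration = 5.5711 years

Derivation:
Coupon per period c = face * coupon_rate / m = 38.500000
Periods per year m = 2; per-period yield y/m = 0.035000
Number of cashflows N = 14
Cashflows (t years, CF_t, discount factor 1/(1+y/m)^(m*t), PV):
  t = 0.5000: CF_t = 38.500000, DF = 0.966184, PV = 37.198068
  t = 1.0000: CF_t = 38.500000, DF = 0.933511, PV = 35.940162
  t = 1.5000: CF_t = 38.500000, DF = 0.901943, PV = 34.724794
  t = 2.0000: CF_t = 38.500000, DF = 0.871442, PV = 33.550526
  t = 2.5000: CF_t = 38.500000, DF = 0.841973, PV = 32.415967
  t = 3.0000: CF_t = 38.500000, DF = 0.813501, PV = 31.319775
  t = 3.5000: CF_t = 38.500000, DF = 0.785991, PV = 30.260652
  t = 4.0000: CF_t = 38.500000, DF = 0.759412, PV = 29.237345
  t = 4.5000: CF_t = 38.500000, DF = 0.733731, PV = 28.248642
  t = 5.0000: CF_t = 38.500000, DF = 0.708919, PV = 27.293374
  t = 5.5000: CF_t = 38.500000, DF = 0.684946, PV = 26.370410
  t = 6.0000: CF_t = 38.500000, DF = 0.661783, PV = 25.478657
  t = 6.5000: CF_t = 38.500000, DF = 0.639404, PV = 24.617060
  t = 7.0000: CF_t = 1038.500000, DF = 0.617782, PV = 641.566389
Price P = sum_t PV_t = 1038.221821
Macaulay numerator sum_t t * PV_t:
  t * PV_t at t = 0.5000: 18.599034
  t * PV_t at t = 1.0000: 35.940162
  t * PV_t at t = 1.5000: 52.087191
  t * PV_t at t = 2.0000: 67.101052
  t * PV_t at t = 2.5000: 81.039917
  t * PV_t at t = 3.0000: 93.959324
  t * PV_t at t = 3.5000: 105.912282
  t * PV_t at t = 4.0000: 116.949380
  t * PV_t at t = 4.5000: 127.118891
  t * PV_t at t = 5.0000: 136.466872
  t * PV_t at t = 5.5000: 145.037255
  t * PV_t at t = 6.0000: 152.871942
  t * PV_t at t = 6.5000: 160.010889
  t * PV_t at t = 7.0000: 4490.964724
Macaulay duration D = (sum_t t * PV_t) / P = 5784.058915 / 1038.221821 = 5.571121
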